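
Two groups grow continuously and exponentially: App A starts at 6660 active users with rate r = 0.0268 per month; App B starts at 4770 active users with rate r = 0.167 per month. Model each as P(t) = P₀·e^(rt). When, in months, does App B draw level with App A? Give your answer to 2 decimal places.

t ≈ 2.38 months

6660·e^(0.0268t) = 4770·e^(0.167t)
6660/4770 = e^((0.167 − 0.0268)t) → ln(1.39623) = 0.1402·t
t = 0.33377 / 0.1402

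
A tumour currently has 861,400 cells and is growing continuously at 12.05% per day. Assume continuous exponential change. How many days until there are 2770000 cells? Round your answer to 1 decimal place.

2770000 = 861400 · e^(0.1205·t)
t = ln(2770000/861400) / 0.1205 = ln(3.2157) / 0.1205 = 1.16804 / 0.1205

t ≈ 9.7 days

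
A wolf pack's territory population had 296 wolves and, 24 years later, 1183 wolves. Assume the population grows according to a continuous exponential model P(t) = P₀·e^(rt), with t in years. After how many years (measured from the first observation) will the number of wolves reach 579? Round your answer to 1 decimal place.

r = ln(1183/296) / 24 ≈ 0.057727 per year
t = ln(579/296) / r = 0.67094 / 0.057727 ≈ 11.623

t ≈ 11.6 years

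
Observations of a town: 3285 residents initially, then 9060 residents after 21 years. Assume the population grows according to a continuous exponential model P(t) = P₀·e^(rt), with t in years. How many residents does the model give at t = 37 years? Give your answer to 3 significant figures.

r = ln(9060/3285) / 21 ≈ 0.04831 per year
P(37) = 3285 · e^(0.04831·37) = 3285 · 5.97424 ≈ 19625.38

≈ 19,600 residents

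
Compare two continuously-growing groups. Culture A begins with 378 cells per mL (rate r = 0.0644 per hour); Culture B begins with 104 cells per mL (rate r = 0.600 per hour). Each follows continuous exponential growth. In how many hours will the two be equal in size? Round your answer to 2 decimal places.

t ≈ 2.41 hours

378·e^(0.0644t) = 104·e^(0.6t)
378/104 = e^((0.6 − 0.0644)t) → ln(3.63462) = 0.5356·t
t = 1.2905 / 0.5356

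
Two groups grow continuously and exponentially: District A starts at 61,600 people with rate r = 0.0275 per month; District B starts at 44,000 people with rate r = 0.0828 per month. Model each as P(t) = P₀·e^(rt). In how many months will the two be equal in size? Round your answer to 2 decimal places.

t ≈ 6.08 months

61600·e^(0.0275t) = 44000·e^(0.0828t)
61600/44000 = e^((0.0828 − 0.0275)t) → ln(1.4) = 0.0553·t
t = 0.33647 / 0.0553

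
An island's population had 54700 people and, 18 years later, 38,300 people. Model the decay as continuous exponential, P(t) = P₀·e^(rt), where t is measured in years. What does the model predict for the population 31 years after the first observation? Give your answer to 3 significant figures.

≈ 29,600 people

r = ln(38300/54700) / 18 ≈ -0.019801 per year
P(31) = 54700 · e^(-0.019801·31) = 54700 · 0.54128 ≈ 29607.86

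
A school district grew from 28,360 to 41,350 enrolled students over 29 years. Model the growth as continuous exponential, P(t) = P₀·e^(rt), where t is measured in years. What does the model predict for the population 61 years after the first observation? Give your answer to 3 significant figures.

r = ln(41350/28360) / 29 ≈ 0.013003 per year
P(61) = 28360 · e^(0.013003·61) = 28360 · 2.21045 ≈ 62688.29

≈ 62,700 enrolled students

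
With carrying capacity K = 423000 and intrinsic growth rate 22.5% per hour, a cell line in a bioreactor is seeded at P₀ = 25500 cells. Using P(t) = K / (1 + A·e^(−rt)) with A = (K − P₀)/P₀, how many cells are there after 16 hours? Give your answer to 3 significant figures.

≈ 297,000 cells

A = (423000 − 25500)/25500 = 15.58824
P(16) = 423000 / (1 + 15.58824·e^(−0.225·16)) = 423000 / (1 + 15.58824·0.027324)
= 423000 / 1.42593 ≈ 296648.79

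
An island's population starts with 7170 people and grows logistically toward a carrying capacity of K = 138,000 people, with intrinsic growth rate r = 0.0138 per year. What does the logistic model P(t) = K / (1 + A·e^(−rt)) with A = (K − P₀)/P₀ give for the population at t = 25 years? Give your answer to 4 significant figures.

A = (138000 − 7170)/7170 = 18.24686
P(25) = 138000 / (1 + 18.24686·e^(−0.0138·25)) = 138000 / (1 + 18.24686·0.70822)
= 138000 / 13.9228 ≈ 9911.8

≈ 9,912 people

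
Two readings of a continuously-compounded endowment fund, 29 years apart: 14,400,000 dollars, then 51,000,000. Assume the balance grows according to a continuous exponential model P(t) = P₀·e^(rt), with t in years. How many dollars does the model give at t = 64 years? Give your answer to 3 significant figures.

r = ln(51000000/14400000) / 29 ≈ 0.043607 per year
P(64) = 14400000 · e^(0.043607·64) = 14400000 · 16.29463 ≈ 234642693.91

≈ 235,000,000 dollars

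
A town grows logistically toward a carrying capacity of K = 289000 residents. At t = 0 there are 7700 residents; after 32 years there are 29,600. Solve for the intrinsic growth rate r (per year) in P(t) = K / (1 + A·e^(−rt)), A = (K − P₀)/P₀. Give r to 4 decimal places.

r ≈ 0.0446 per year

A = (289000 − 7700)/7700 = 36.53247
29600 = 289000/(1 + 36.53247·e^(−r·32)) → e^(−32r) = (9.76351 − 1)/36.53247 = 0.239883
r = −ln(0.239883)/32 = 1.4276/32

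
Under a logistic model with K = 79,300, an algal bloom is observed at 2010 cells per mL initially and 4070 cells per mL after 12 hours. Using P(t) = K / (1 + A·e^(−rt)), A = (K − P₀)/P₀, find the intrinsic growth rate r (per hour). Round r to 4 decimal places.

r ≈ 0.0610 per hour

A = (79300 − 2010)/2010 = 38.45274
4070 = 79300/(1 + 38.45274·e^(−r·12)) → e^(−12r) = (19.48403 − 1)/38.45274 = 0.480695
r = −ln(0.480695)/12 = 0.73252/12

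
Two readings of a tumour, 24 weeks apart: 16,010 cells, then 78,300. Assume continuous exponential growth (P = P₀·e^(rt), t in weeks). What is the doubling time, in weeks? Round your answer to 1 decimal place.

doubling time ≈ 10.5 weeks

r = ln(78300/16010) / 24 = ln(4.89069) / 24 ≈ 0.066139 per week
doubling time = ln 2 / |r| = 0.69315 / 0.066139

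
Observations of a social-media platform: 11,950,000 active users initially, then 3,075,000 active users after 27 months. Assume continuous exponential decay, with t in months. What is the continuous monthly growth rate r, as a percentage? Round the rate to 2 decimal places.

3075000 = 11950000 · e^(r·27)
e^(27r) = 3075000/11950000 = 0.25732
r = ln(0.25732) / 27 = -1.35743 / 27

r ≈ -5.03% per month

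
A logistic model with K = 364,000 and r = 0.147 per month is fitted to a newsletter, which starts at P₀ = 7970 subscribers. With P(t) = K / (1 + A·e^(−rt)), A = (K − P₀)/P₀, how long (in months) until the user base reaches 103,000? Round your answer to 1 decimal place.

A = (364000 − 7970)/7970 = 44.67127
103000 = 364000/(1 + 44.67127·e^(−0.147t)) → 1 + 44.67127·e^(−0.147t) = 3.53398
e^(−0.147t) = 0.056725 → t = ln(17.62889)/0.147 = 2.86954/0.147

t ≈ 19.5 months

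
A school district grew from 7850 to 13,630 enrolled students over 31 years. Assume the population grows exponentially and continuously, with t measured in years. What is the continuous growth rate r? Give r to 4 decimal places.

r ≈ 0.0178 per year

13630 = 7850 · e^(r·31)
e^(31r) = 13630/7850 = 1.73631
r = ln(1.73631) / 31 = 0.55176 / 31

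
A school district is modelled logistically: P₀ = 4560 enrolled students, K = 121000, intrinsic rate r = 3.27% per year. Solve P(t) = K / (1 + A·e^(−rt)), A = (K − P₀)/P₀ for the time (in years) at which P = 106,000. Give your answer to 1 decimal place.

t ≈ 158.9 years

A = (121000 − 4560)/4560 = 25.53509
106000 = 121000/(1 + 25.53509·e^(−0.0327t)) → 1 + 25.53509·e^(−0.0327t) = 1.14151
e^(−0.0327t) = 0.005542 → t = ln(180.44795)/0.0327 = 5.19544/0.0327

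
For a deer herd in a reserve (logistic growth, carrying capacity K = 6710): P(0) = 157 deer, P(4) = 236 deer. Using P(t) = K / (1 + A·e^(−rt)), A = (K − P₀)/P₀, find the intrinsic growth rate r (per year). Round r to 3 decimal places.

r ≈ 0.105 per year

A = (6710 − 157)/157 = 41.73885
236 = 6710/(1 + 41.73885·e^(−r·4)) → e^(−4r) = (28.4322 − 1)/41.73885 = 0.657234
r = −ln(0.657234)/4 = 0.41971/4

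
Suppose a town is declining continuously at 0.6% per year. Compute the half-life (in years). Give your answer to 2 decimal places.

half-life ≈ 115.52 years

half-life = ln(2) / |r| = 0.69315 / 0.006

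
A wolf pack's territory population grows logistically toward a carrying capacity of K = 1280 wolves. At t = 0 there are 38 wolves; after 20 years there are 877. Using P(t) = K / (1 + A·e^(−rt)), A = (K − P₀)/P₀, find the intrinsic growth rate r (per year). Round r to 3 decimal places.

r ≈ 0.213 per year

A = (1280 − 38)/38 = 32.68421
877 = 1280/(1 + 32.68421·e^(−r·20)) → e^(−20r) = (1.45952 − 1)/32.68421 = 0.014059
r = −ln(0.014059)/20 = 4.26446/20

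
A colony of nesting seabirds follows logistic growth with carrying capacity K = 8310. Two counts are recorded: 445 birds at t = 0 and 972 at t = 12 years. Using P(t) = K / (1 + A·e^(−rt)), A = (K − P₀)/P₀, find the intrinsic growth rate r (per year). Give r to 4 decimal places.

r ≈ 0.0709 per year

A = (8310 − 445)/445 = 17.67416
972 = 8310/(1 + 17.67416·e^(−r·12)) → e^(−12r) = (8.54938 − 1)/17.67416 = 0.427142
r = −ln(0.427142)/12 = 0.85064/12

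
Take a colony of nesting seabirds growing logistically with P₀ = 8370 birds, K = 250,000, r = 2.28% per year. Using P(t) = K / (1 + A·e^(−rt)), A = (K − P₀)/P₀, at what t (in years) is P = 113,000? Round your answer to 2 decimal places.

t ≈ 139.04 years

A = (250000 − 8370)/8370 = 28.86858
113000 = 250000/(1 + 28.86858·e^(−0.0228t)) → 1 + 28.86858·e^(−0.0228t) = 2.21239
e^(−0.0228t) = 0.041997 → t = ln(23.81131)/0.0228 = 3.17016/0.0228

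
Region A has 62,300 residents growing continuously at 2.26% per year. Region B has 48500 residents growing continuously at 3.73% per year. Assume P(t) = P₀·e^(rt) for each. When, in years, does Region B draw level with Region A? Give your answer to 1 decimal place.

62300·e^(0.0226t) = 48500·e^(0.0373t)
62300/48500 = e^((0.0373 − 0.0226)t) → ln(1.28454) = 0.0147·t
t = 0.2504 / 0.0147

t ≈ 17.0 years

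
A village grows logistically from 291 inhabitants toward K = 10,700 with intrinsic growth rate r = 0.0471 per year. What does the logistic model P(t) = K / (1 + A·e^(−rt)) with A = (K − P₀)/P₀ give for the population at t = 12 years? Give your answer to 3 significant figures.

≈ 502 inhabitants

A = (10700 − 291)/291 = 35.76976
P(12) = 10700 / (1 + 35.76976·e^(−0.0471·12)) = 10700 / (1 + 35.76976·0.568246)
= 10700 / 21.32604 ≈ 501.73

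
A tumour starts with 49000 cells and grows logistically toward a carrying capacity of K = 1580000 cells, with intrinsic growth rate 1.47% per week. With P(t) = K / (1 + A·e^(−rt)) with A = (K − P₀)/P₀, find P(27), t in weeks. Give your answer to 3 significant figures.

≈ 71,800 cells

A = (1580000 − 49000)/49000 = 31.2449
P(27) = 1580000 / (1 + 31.2449·e^(−0.0147·27)) = 1580000 / (1 + 31.2449·0.672401)
= 1580000 / 22.00911 ≈ 71788.46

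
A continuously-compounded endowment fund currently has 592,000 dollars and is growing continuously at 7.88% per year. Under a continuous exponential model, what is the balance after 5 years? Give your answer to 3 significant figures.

P(5) = 592000 · e^(0.0788·5) = 592000 · e^(0.394)
= 592000 · 1.4829 ≈ 877877.12

≈ 878,000 dollars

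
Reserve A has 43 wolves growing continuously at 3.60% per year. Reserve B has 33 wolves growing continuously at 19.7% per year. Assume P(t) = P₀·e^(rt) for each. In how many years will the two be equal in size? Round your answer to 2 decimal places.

t ≈ 1.64 years

43·e^(0.036t) = 33·e^(0.197t)
43/33 = e^((0.197 − 0.036)t) → ln(1.30303) = 0.161·t
t = 0.26469 / 0.161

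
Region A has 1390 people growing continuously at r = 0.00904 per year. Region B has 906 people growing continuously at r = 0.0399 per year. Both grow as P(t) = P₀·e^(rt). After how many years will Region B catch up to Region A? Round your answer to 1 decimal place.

t ≈ 13.9 years

1390·e^(0.00904t) = 906·e^(0.0399t)
1390/906 = e^((0.0399 − 0.00904)t) → ln(1.53422) = 0.03086·t
t = 0.42802 / 0.03086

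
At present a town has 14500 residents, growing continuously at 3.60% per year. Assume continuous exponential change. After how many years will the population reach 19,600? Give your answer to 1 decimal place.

19600 = 14500 · e^(0.036·t)
t = ln(19600/14500) / 0.036 = ln(1.35172) / 0.036 = 0.30138 / 0.036

t ≈ 8.4 years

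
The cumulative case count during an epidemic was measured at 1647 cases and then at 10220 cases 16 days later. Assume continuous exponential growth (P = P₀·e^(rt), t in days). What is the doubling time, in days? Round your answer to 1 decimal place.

doubling time ≈ 6.1 days

r = ln(10220/1647) / 16 = ln(6.20522) / 16 ≈ 0.114087 per day
doubling time = ln 2 / |r| = 0.69315 / 0.114087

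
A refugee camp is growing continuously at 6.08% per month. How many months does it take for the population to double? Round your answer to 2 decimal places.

doubling time = ln(2) / |r| = 0.69315 / 0.0608

doubling time ≈ 11.40 months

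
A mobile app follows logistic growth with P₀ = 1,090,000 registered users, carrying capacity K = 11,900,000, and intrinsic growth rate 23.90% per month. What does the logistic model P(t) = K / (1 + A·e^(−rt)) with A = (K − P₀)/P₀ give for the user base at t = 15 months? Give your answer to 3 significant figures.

A = (11900000 − 1090000)/1090000 = 9.91743
P(15) = 11900000 / (1 + 9.91743·e^(−0.239·15)) = 11900000 / (1 + 9.91743·0.027737)
= 11900000 / 1.27508 ≈ 9332773.42

≈ 9,330,000 registered users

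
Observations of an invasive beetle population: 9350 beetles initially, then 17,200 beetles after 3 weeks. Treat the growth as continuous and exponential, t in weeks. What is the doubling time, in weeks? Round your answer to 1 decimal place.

r = ln(17200/9350) / 3 = ln(1.83957) / 3 ≈ 0.203178 per week
doubling time = ln 2 / |r| = 0.69315 / 0.203178

doubling time ≈ 3.4 weeks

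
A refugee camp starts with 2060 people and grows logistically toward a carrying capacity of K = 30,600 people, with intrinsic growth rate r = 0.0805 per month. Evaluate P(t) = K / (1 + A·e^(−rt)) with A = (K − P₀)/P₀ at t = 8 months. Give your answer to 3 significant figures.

≈ 3,700 people

A = (30600 − 2060)/2060 = 13.85437
P(8) = 30600 / (1 + 13.85437·e^(−0.0805·8)) = 30600 / (1 + 13.85437·0.525187)
= 30600 / 8.27614 ≈ 3697.38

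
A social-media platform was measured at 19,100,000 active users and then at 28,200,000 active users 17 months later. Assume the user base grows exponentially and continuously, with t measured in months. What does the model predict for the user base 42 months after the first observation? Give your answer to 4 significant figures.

r = ln(28200000/19100000) / 17 ≈ 0.02292 per month
P(42) = 19100000 · e^(0.02292·42) = 19100000 · 2.61856 ≈ 50014483.29

≈ 50,010,000 active users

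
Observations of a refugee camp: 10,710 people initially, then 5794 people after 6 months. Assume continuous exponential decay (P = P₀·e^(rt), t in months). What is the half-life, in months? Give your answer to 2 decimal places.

r = ln(5794/10710) / 6 = ln(0.54099) / 6 ≈ -0.102392 per month
half-life = ln 2 / |r| = 0.69315 / 0.102392

half-life ≈ 6.77 months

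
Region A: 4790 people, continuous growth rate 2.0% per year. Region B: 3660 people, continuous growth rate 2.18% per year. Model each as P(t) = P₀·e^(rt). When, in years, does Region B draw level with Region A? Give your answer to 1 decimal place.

t ≈ 149.5 years

4790·e^(0.02t) = 3660·e^(0.0218t)
4790/3660 = e^((0.0218 − 0.02)t) → ln(1.30874) = 0.0018·t
t = 0.26907 / 0.0018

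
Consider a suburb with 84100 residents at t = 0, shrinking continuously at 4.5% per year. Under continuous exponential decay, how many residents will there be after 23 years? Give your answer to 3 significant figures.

P(23) = 84100 · e^(-0.045·23) = 84100 · e^(-1.035)
= 84100 · 0.35523 ≈ 29874.54

≈ 29,900 residents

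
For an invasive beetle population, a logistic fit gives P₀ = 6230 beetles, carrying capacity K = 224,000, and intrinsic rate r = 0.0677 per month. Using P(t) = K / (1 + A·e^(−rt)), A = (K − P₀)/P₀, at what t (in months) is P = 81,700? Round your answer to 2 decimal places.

t ≈ 44.30 months

A = (224000 − 6230)/6230 = 34.95506
81700 = 224000/(1 + 34.95506·e^(−0.0677t)) → 1 + 34.95506·e^(−0.0677t) = 2.74174
e^(−0.0677t) = 0.049828 → t = ln(20.06907)/0.0677 = 2.99918/0.0677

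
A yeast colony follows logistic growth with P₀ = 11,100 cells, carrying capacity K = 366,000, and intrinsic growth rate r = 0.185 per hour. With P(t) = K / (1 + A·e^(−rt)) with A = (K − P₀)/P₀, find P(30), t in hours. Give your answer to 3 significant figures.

≈ 326,000 cells

A = (366000 − 11100)/11100 = 31.97297
P(30) = 366000 / (1 + 31.97297·e^(−0.185·30)) = 366000 / (1 + 31.97297·0.003887)
= 366000 / 1.12429 ≈ 325537.75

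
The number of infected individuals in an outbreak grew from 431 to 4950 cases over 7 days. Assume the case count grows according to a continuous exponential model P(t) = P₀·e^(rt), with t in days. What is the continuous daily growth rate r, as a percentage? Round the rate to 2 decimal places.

4950 = 431 · e^(r·7)
e^(7r) = 4950/431 = 11.48492
r = ln(11.48492) / 7 = 2.44103 / 7

r ≈ 34.87% per day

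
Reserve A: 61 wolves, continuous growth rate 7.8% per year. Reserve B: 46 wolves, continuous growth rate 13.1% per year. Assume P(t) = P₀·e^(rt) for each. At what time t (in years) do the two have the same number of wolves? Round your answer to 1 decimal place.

t ≈ 5.3 years

61·e^(0.078t) = 46·e^(0.131t)
61/46 = e^((0.131 − 0.078)t) → ln(1.32609) = 0.053·t
t = 0.28223 / 0.053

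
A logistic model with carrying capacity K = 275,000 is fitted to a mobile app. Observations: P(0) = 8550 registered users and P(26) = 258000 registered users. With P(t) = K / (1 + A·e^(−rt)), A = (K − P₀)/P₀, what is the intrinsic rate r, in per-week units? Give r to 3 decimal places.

A = (275000 − 8550)/8550 = 31.16374
258000 = 275000/(1 + 31.16374·e^(−r·26)) → e^(−26r) = (1.06589 − 1)/31.16374 = 0.002114
r = −ln(0.002114)/26 = 6.159/26

r ≈ 0.237 per week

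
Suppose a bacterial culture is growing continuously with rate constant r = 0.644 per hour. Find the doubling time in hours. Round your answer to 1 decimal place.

doubling time ≈ 1.1 hours

doubling time = ln(2) / |r| = 0.69315 / 0.644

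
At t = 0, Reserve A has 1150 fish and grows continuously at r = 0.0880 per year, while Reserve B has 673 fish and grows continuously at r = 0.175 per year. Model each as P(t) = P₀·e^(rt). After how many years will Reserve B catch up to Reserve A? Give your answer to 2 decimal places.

t ≈ 6.16 years

1150·e^(0.088t) = 673·e^(0.175t)
1150/673 = e^((0.175 − 0.088)t) → ln(1.70877) = 0.087·t
t = 0.53577 / 0.087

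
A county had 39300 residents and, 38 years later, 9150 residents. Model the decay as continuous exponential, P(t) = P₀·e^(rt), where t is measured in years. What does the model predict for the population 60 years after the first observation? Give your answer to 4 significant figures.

≈ 3,935 residents

r = ln(9150/39300) / 38 ≈ -0.038354 per year
P(60) = 39300 · e^(-0.038354·60) = 39300 · 0.10013 ≈ 3935.17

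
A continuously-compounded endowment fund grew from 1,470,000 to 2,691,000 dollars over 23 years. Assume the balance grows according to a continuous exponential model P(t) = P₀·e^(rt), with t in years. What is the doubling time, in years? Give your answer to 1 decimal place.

doubling time ≈ 26.4 years

r = ln(2691000/1470000) / 23 = ln(1.83061) / 23 ≈ 0.026289 per year
doubling time = ln 2 / |r| = 0.69315 / 0.026289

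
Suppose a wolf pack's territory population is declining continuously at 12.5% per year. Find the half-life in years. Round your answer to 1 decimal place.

half-life = ln(2) / |r| = 0.69315 / 0.125

half-life ≈ 5.5 years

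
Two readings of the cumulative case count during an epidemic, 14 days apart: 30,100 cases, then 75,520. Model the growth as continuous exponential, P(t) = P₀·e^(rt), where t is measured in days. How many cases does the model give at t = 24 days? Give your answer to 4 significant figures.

≈ 145,700 cases

r = ln(75520/30100) / 14 ≈ 0.065705 per day
P(24) = 30100 · e^(0.065705·24) = 30100 · 4.84005 ≈ 145685.36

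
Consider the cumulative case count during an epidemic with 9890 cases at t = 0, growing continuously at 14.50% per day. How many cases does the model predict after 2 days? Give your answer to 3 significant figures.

P(2) = 9890 · e^(0.145·2) = 9890 · e^(0.29)
= 9890 · 1.33643 ≈ 13217.27

≈ 13,200 cases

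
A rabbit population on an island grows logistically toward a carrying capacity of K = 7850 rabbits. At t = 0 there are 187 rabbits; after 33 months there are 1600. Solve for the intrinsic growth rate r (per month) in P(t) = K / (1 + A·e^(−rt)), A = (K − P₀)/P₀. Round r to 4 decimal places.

r ≈ 0.0712 per month

A = (7850 − 187)/187 = 40.97861
1600 = 7850/(1 + 40.97861·e^(−r·33)) → e^(−33r) = (4.90625 − 1)/40.97861 = 0.095324
r = −ln(0.095324)/33 = 2.35047/33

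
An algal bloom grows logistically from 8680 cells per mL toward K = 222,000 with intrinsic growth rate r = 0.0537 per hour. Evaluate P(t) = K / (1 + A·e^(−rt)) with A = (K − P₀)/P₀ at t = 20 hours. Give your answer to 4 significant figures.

A = (222000 − 8680)/8680 = 24.57604
P(20) = 222000 / (1 + 24.57604·e^(−0.0537·20)) = 222000 / (1 + 24.57604·0.341639)
= 222000 / 9.39614 ≈ 23626.73

≈ 23,630 cells per mL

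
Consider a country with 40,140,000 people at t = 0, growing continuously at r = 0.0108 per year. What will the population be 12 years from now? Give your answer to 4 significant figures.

≈ 45,690,000 people

P(12) = 40140000 · e^(0.0108·12) = 40140000 · e^(0.1296)
= 40140000 · 1.13837 ≈ 45694289.93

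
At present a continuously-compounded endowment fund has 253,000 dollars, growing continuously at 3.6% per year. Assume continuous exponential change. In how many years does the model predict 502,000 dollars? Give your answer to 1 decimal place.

502000 = 253000 · e^(0.036·t)
t = ln(502000/253000) / 0.036 = ln(1.98419) / 0.036 = 0.68521 / 0.036

t ≈ 19.0 years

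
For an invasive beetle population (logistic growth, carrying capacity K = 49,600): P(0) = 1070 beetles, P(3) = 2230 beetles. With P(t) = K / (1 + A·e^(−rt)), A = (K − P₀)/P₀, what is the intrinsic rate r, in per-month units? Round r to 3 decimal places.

A = (49600 − 1070)/1070 = 45.35514
2230 = 49600/(1 + 45.35514·e^(−r·3)) → e^(−3r) = (22.24215 − 1)/45.35514 = 0.468352
r = −ln(0.468352)/3 = 0.75854/3

r ≈ 0.253 per month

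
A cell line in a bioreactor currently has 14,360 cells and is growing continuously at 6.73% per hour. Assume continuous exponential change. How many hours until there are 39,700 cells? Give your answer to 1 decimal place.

t ≈ 15.1 hours

39700 = 14360 · e^(0.0673·t)
t = ln(39700/14360) / 0.0673 = ln(2.76462) / 0.0673 = 1.0169 / 0.0673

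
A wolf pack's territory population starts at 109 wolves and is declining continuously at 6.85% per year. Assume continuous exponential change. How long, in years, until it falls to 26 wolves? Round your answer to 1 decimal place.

t ≈ 20.9 years

26 = 109 · e^(-0.0685·t)
t = ln(26/109) / -0.0685 = ln(0.23853) / -0.0685 = -1.43325 / -0.0685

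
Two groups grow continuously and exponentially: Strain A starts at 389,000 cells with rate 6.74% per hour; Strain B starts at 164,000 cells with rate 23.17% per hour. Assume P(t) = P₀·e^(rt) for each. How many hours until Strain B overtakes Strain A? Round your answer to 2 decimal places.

389000·e^(0.0674t) = 164000·e^(0.2317t)
389000/164000 = e^((0.2317 − 0.0674)t) → ln(2.37195) = 0.1643·t
t = 0.86371 / 0.1643

t ≈ 5.26 hours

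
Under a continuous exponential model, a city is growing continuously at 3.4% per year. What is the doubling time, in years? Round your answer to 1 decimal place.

doubling time ≈ 20.4 years

doubling time = ln(2) / |r| = 0.69315 / 0.034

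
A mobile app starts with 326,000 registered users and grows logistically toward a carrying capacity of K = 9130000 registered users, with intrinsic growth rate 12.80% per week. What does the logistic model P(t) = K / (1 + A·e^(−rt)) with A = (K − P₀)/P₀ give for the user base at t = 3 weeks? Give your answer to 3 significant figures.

≈ 471,000 registered users

A = (9130000 − 326000)/326000 = 27.00613
P(3) = 9130000 / (1 + 27.00613·e^(−0.128·3)) = 9130000 / (1 + 27.00613·0.681131)
= 9130000 / 19.39473 ≈ 470746.5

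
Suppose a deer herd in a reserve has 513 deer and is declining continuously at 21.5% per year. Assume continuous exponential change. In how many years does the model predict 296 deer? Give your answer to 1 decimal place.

t ≈ 2.6 years

296 = 513 · e^(-0.215·t)
t = ln(296/513) / -0.215 = ln(0.577) / -0.215 = -0.54992 / -0.215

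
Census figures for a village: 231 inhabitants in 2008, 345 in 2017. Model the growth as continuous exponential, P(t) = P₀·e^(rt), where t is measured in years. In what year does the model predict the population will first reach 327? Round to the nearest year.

r = ln(345/231) / 9 = 0.40113/9 ≈ 0.04457 per year
t = ln(327/231) / r = 0.34754/0.04457 ≈ 7.8 years after 2008

year 2016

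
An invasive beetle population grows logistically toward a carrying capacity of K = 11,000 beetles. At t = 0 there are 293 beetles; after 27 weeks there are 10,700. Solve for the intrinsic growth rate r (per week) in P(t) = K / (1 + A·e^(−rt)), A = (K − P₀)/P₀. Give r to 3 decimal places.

r ≈ 0.266 per week

A = (11000 − 293)/293 = 36.54266
10700 = 11000/(1 + 36.54266·e^(−r·27)) → e^(−27r) = (1.02804 − 1)/36.54266 = 0.000767
r = −ln(0.000767)/27 = 7.1727/27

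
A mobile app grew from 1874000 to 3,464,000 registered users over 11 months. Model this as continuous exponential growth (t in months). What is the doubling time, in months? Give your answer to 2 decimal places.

doubling time ≈ 12.41 months

r = ln(3464000/1874000) / 11 = ln(1.84845) / 11 ≈ 0.05585 per month
doubling time = ln 2 / |r| = 0.69315 / 0.05585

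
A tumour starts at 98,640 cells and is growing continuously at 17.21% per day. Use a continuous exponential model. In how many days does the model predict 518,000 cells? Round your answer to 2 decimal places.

518000 = 98640 · e^(0.1721·t)
t = ln(518000/98640) / 0.1721 = ln(5.25142) / 0.1721 = 1.6585 / 0.1721

t ≈ 9.64 days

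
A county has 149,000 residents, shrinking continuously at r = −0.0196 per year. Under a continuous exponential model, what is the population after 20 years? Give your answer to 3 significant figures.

≈ 101,000 residents

P(20) = 149000 · e^(-0.0196·20) = 149000 · e^(-0.392)
= 149000 · 0.6757 ≈ 100679.91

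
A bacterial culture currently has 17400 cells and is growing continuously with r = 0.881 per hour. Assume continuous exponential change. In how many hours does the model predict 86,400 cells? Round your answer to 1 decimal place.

86400 = 17400 · e^(0.881·t)
t = ln(86400/17400) / 0.881 = ln(4.96552) / 0.881 = 1.60252 / 0.881

t ≈ 1.8 hours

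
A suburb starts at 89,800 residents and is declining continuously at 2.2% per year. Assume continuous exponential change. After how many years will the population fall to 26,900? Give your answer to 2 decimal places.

26900 = 89800 · e^(-0.022·t)
t = ln(26900/89800) / -0.022 = ln(0.29955) / -0.022 = -1.20546 / -0.022

t ≈ 54.79 years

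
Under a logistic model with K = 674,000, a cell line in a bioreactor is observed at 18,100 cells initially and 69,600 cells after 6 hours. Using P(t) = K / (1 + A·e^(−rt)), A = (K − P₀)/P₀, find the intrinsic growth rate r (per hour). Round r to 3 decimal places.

A = (674000 − 18100)/18100 = 36.23757
69600 = 674000/(1 + 36.23757·e^(−r·6)) → e^(−6r) = (9.68391 − 1)/36.23757 = 0.239638
r = −ln(0.239638)/6 = 1.42862/6

r ≈ 0.238 per hour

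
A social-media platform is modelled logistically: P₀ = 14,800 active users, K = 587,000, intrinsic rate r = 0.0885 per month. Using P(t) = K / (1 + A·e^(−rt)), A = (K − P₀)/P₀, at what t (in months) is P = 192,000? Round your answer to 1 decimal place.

A = (587000 − 14800)/14800 = 38.66216
192000 = 587000/(1 + 38.66216·e^(−0.0885t)) → 1 + 38.66216·e^(−0.0885t) = 3.05729
e^(−0.0885t) = 0.053212 → t = ln(18.79275)/0.0885 = 2.93347/0.0885

t ≈ 33.1 months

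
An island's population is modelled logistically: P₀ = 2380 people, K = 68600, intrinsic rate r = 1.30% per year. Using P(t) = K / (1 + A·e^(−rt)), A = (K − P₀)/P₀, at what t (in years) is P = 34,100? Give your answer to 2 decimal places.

A = (68600 − 2380)/2380 = 27.82353
34100 = 68600/(1 + 27.82353·e^(−0.013t)) → 1 + 27.82353·e^(−0.013t) = 2.01173
e^(−0.013t) = 0.036362 → t = ln(27.50094)/0.013 = 3.31422/0.013

t ≈ 254.94 years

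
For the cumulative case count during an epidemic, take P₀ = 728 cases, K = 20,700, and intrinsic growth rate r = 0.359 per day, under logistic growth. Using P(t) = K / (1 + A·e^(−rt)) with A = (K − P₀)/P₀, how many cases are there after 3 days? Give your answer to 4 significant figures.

≈ 2,001 cases

A = (20700 − 728)/728 = 27.43407
P(3) = 20700 / (1 + 27.43407·e^(−0.359·3)) = 20700 / (1 + 27.43407·0.340616)
= 20700 / 10.34448 ≈ 2001.07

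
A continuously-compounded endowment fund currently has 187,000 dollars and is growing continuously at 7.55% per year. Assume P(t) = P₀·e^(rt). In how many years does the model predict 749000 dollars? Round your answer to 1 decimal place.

749000 = 187000 · e^(0.0755·t)
t = ln(749000/187000) / 0.0755 = ln(4.00535) / 0.0755 = 1.38763 / 0.0755

t ≈ 18.4 years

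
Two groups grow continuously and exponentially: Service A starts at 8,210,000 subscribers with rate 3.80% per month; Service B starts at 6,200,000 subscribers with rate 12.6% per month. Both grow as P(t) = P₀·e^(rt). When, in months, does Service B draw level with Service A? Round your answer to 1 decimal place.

t ≈ 3.2 months

8210000·e^(0.038t) = 6200000·e^(0.126t)
8210000/6200000 = e^((0.126 − 0.038)t) → ln(1.32419) = 0.088·t
t = 0.2808 / 0.088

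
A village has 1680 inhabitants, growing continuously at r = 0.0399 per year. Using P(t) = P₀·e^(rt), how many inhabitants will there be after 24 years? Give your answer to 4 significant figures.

P(24) = 1680 · e^(0.0399·24) = 1680 · e^(0.9576)
= 1680 · 2.60544 ≈ 4377.13

≈ 4,377 inhabitants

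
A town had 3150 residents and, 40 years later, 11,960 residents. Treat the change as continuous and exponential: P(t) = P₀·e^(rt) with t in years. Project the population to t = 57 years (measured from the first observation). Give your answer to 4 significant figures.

≈ 21,090 residents

r = ln(11960/3150) / 40 ≈ 0.033354 per year
P(57) = 3150 · e^(0.033354·57) = 3150 · 6.69383 ≈ 21085.55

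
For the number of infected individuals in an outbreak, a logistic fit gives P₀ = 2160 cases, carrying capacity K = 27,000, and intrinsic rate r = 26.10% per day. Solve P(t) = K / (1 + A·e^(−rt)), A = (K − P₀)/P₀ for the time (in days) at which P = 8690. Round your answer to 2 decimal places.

t ≈ 6.50 days

A = (27000 − 2160)/2160 = 11.5
8690 = 27000/(1 + 11.5·e^(−0.261t)) → 1 + 11.5·e^(−0.261t) = 3.10702
e^(−0.261t) = 0.183219 → t = ln(5.45795)/0.261 = 1.69707/0.261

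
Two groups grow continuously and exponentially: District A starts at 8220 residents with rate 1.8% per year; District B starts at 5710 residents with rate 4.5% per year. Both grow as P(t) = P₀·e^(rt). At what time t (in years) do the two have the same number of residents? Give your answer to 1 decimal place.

t ≈ 13.5 years

8220·e^(0.018t) = 5710·e^(0.045t)
8220/5710 = e^((0.045 − 0.018)t) → ln(1.43958) = 0.027·t
t = 0.36435 / 0.027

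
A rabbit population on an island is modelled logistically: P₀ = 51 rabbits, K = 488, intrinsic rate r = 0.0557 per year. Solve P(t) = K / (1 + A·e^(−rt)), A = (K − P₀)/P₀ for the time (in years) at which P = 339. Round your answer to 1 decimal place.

t ≈ 53.3 years

A = (488 − 51)/51 = 8.56863
339 = 488/(1 + 8.56863·e^(−0.0557t)) → 1 + 8.56863·e^(−0.0557t) = 1.43953
e^(−0.0557t) = 0.051295 → t = ln(19.49507)/0.0557 = 2.97016/0.0557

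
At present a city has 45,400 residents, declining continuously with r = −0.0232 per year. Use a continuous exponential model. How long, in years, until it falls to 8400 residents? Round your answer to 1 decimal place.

t ≈ 72.7 years

8400 = 45400 · e^(-0.0232·t)
t = ln(8400/45400) / -0.0232 = ln(0.18502) / -0.0232 = -1.68728 / -0.0232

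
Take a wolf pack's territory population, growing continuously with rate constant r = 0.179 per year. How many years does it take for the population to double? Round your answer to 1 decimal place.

doubling time = ln(2) / |r| = 0.69315 / 0.179

doubling time ≈ 3.9 years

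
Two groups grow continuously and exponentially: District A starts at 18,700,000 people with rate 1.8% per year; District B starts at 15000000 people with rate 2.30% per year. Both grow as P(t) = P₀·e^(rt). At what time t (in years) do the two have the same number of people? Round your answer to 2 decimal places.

t ≈ 44.09 years

18700000·e^(0.018t) = 15000000·e^(0.023t)
18700000/15000000 = e^((0.023 − 0.018)t) → ln(1.24667) = 0.005·t
t = 0.22047 / 0.005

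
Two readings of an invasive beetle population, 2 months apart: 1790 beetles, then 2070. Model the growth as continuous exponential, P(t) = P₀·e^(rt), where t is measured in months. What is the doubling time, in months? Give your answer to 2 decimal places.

doubling time ≈ 9.54 months

r = ln(2070/1790) / 2 = ln(1.15642) / 2 ≈ 0.072666 per month
doubling time = ln 2 / |r| = 0.69315 / 0.072666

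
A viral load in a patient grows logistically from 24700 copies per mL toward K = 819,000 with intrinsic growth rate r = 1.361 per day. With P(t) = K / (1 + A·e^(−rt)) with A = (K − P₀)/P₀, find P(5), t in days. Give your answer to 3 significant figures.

≈ 791,000 copies per mL

A = (819000 − 24700)/24700 = 32.15789
P(5) = 819000 / (1 + 32.15789·e^(−1.361·5)) = 819000 / (1 + 32.15789·0.001108)
= 819000 / 1.03564 ≈ 790816.85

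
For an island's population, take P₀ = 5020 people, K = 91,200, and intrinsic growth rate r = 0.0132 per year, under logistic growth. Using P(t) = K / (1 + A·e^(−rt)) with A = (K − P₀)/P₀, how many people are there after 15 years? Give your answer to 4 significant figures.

≈ 6,046 people

A = (91200 − 5020)/5020 = 17.16733
P(15) = 91200 / (1 + 17.16733·e^(−0.0132·15)) = 91200 / (1 + 17.16733·0.82037)
= 91200 / 15.08356 ≈ 6046.32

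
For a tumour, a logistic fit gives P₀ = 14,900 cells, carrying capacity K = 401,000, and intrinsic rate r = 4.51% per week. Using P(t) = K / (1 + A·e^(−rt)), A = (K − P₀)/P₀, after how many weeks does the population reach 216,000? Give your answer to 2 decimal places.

t ≈ 75.60 weeks

A = (401000 − 14900)/14900 = 25.91275
216000 = 401000/(1 + 25.91275·e^(−0.0451t)) → 1 + 25.91275·e^(−0.0451t) = 1.85648
e^(−0.0451t) = 0.033053 → t = ln(30.25489)/0.0451 = 3.40966/0.0451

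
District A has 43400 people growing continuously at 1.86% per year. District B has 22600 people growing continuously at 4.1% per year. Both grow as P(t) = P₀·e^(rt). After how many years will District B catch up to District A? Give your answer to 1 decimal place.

t ≈ 29.1 years

43400·e^(0.0186t) = 22600·e^(0.041t)
43400/22600 = e^((0.041 − 0.0186)t) → ln(1.92035) = 0.0224·t
t = 0.65251 / 0.0224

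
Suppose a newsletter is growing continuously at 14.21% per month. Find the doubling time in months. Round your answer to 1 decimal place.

doubling time ≈ 4.9 months

doubling time = ln(2) / |r| = 0.69315 / 0.1421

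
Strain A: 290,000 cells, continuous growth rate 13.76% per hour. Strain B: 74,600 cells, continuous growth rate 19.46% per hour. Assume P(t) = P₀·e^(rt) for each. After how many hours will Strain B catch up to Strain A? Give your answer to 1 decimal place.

290000·e^(0.1376t) = 74600·e^(0.1946t)
290000/74600 = e^((0.1946 − 0.1376)t) → ln(3.8874) = 0.057·t
t = 1.35774 / 0.057

t ≈ 23.8 hours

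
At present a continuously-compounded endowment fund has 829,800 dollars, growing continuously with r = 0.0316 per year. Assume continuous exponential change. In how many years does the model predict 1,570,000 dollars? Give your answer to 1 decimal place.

t ≈ 20.2 years

1570000 = 829800 · e^(0.0316·t)
t = ln(1570000/829800) / 0.0316 = ln(1.89202) / 0.0316 = 0.63765 / 0.0316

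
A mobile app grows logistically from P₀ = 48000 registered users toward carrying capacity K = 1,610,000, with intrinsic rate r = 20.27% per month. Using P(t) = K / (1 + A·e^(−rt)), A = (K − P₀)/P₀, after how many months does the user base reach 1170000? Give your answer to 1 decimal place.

A = (1610000 − 48000)/48000 = 32.54167
1170000 = 1610000/(1 + 32.54167·e^(−0.2027t)) → 1 + 32.54167·e^(−0.2027t) = 1.37607
e^(−0.2027t) = 0.011557 → t = ln(86.53125)/0.2027 = 4.46051/0.2027

t ≈ 22.0 months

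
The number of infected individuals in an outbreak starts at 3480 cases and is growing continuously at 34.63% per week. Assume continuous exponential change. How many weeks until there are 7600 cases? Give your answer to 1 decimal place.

7600 = 3480 · e^(0.3463·t)
t = ln(7600/3480) / 0.3463 = ln(2.18391) / 0.3463 = 0.78112 / 0.3463

t ≈ 2.3 weeks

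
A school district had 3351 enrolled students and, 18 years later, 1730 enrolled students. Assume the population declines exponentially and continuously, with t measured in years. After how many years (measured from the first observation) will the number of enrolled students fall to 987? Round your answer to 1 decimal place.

t ≈ 33.3 years

r = ln(1730/3351) / 18 ≈ -0.03673 per year
t = ln(987/3351) / r = -1.22234 / -0.03673 ≈ 33.279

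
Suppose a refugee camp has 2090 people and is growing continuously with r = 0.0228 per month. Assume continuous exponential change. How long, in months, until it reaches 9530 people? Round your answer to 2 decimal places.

9530 = 2090 · e^(0.0228·t)
t = ln(9530/2090) / 0.0228 = ln(4.55981) / 0.0228 = 1.51728 / 0.0228

t ≈ 66.55 months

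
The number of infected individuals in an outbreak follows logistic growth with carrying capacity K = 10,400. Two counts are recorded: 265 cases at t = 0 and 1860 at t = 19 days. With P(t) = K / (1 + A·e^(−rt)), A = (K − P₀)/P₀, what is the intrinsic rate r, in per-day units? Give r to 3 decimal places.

r ≈ 0.112 per day

A = (10400 − 265)/265 = 38.24528
1860 = 10400/(1 + 38.24528·e^(−r·19)) → e^(−19r) = (5.5914 − 1)/38.24528 = 0.120051
r = −ln(0.120051)/19 = 2.11984/19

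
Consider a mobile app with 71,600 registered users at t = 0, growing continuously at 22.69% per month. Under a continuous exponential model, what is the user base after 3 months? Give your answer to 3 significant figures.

P(3) = 71600 · e^(0.2269·3) = 71600 · e^(0.6807)
= 71600 · 1.97526 ≈ 141428.61

≈ 141,000 registered users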